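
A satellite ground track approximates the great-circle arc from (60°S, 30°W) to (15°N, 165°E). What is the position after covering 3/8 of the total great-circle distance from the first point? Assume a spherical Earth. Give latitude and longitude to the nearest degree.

≈ (66°S, 169°W)

Convert each endpoint to a unit vector on the sphere (x = cos φ cos λ, y = cos φ sin λ, z = sin φ).
The central angle between the endpoints is δ = arccos(p₁·p₂) ≈ 2.333 rad (133.7°).
Interpolate at f = 3/8 with slerp weights a = sin((1−f)δ)/sin δ ≈ 1.374, b = sin(fδ)/sin δ ≈ 1.061.
p = a·p₁ + b·p₂ ≈ (-0.395, -0.078, -0.915); φ = arcsin(p_z) ≈ -66.24°, λ = atan2(p_y, p_x) ≈ -168.81°.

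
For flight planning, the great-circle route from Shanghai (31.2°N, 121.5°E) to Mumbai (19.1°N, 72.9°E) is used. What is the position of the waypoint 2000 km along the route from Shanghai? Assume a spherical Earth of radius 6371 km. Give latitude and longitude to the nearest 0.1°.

≈ 28.5°N, 101.0°E

From cos δ = sin φ₁ sin φ₂ + cos φ₁ cos φ₂ cos Δλ, the central angle is δ ≈ 0.790 rad (45.2°). The total great-circle distance is δ·R ≈ 0.790 × 6371 ≈ 5031 km, so the target fraction is f = 2000/5031 ≈ 0.398.
Interpolate at f ≈ 0.398 with slerp weights a = sin((1−f)δ)/sin δ ≈ 0.645, b = sin(fδ)/sin δ ≈ 0.435.
p = a·p₁ + b·p₂ ≈ (-0.167, 0.863, 0.476); φ = arcsin(p_z) ≈ 28.45°, λ = atan2(p_y, p_x) ≈ 100.98°.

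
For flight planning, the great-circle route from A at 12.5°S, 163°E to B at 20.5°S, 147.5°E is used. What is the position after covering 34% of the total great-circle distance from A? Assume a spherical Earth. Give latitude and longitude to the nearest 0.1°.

≈ 15.3°S, 157.9°E

Write both endpoints as unit vectors p₁, p₂ with components (cos φ cos λ, cos φ sin λ, sin φ).
The central angle between the endpoints is δ = arccos(p₁·p₂) ≈ 0.294 rad (16.9°).
Interpolate at f = 0.34 with slerp weights a = sin((1−f)δ)/sin δ ≈ 0.665, b = sin(fδ)/sin δ ≈ 0.344.
p = a·p₁ + b·p₂ ≈ (-0.893, 0.363, -0.265); φ = arcsin(p_z) ≈ -15.34°, λ = atan2(p_y, p_x) ≈ 157.87°.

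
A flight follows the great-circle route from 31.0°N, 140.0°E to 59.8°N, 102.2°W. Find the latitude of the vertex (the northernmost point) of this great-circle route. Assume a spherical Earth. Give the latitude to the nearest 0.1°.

≈ 66.8°N

The great circle lies in the plane with unit normal n̂ = (p₁ × p₂)/|p₁ × p₂|.
Here n̂_z ≈ +0.393; the vertex latitude is φ_max = arccos|n̂_z| ≈ 66.8°.
Check via Clairaut: cos φ_max = |cos φ₁| · sin C = cos(31.0°)·sin(27.3°) ≈ 0.393, again giving ≈ 66.8°.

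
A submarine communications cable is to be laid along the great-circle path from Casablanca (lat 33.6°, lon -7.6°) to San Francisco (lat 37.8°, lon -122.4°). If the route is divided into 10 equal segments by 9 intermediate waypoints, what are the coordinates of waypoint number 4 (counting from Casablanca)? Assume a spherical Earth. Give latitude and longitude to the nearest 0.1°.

≈ lat 51.7°, lon -48.7°

Convert each endpoint to a unit vector on the sphere (x = cos φ cos λ, y = cos φ sin λ, z = sin φ).
The central angle between the endpoints is δ = arccos(p₁·p₂) ≈ 1.508 rad (86.4°).
Interpolate at f = 4/10 with slerp weights a = sin((1−f)δ)/sin δ ≈ 0.788, b = sin(fδ)/sin δ ≈ 0.568.
p = a·p₁ + b·p₂ ≈ (0.410, -0.466, 0.784); φ = arcsin(p_z) ≈ 51.65°, λ = atan2(p_y, p_x) ≈ -48.67°.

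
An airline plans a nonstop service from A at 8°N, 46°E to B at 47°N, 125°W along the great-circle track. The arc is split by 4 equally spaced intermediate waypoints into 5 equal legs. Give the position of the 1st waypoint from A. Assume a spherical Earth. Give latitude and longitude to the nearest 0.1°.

≈ 32.6°N, 42.3°E

Convert each endpoint to a unit vector on the sphere (x = cos φ cos λ, y = cos φ sin λ, z = sin φ).
The central angle between the endpoints is δ = arccos(p₁·p₂) ≈ 2.172 rad (124.4°).
Interpolate at f = 1/5 with slerp weights a = sin((1−f)δ)/sin δ ≈ 1.195, b = sin(fδ)/sin δ ≈ 0.510.
p = a·p₁ + b·p₂ ≈ (0.623, 0.567, 0.539); φ = arcsin(p_z) ≈ 32.65°, λ = atan2(p_y, p_x) ≈ 42.29°.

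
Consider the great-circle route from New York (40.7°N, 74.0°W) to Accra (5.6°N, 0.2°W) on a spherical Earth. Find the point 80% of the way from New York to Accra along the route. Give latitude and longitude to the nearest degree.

Convert each endpoint to a unit vector on the sphere (x = cos φ cos λ, y = cos φ sin λ, z = sin φ).
The central angle between the endpoints is δ = arccos(p₁·p₂) ≈ 1.293 rad (74.1°).
Interpolate at f = 0.80 with slerp weights a = sin((1−f)δ)/sin δ ≈ 0.266, b = sin(fδ)/sin δ ≈ 0.894.
p = a·p₁ + b·p₂ ≈ (0.945, -0.197, 0.261); φ = arcsin(p_z) ≈ 15.11°, λ = atan2(p_y, p_x) ≈ -11.77°.

≈ 15°N, 12°W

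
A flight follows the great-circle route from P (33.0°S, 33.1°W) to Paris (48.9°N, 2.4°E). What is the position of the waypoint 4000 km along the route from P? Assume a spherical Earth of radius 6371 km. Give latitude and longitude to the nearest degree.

≈ (1°N, 20°W)

Convert each endpoint to a unit vector on the sphere (x = cos φ cos λ, y = cos φ sin λ, z = sin φ).
The central angle between the endpoints is δ = arccos(p₁·p₂) ≈ 1.532 rad (87.8°). The total great-circle distance is δ·R ≈ 1.532 × 6371 ≈ 9763 km, so the target fraction is f = 4000/9763 ≈ 0.410.
Interpolate at f ≈ 0.410 with slerp weights a = sin((1−f)δ)/sin δ ≈ 0.787, b = sin(fδ)/sin δ ≈ 0.588.
p = a·p₁ + b·p₂ ≈ (0.939, -0.344, 0.014); φ = arcsin(p_z) ≈ 0.83°, λ = atan2(p_y, p_x) ≈ -20.13°.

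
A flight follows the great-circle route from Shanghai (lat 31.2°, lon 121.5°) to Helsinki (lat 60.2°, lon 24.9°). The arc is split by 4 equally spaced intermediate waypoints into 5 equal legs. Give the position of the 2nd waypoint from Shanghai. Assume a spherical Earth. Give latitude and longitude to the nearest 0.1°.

Convert each endpoint to a unit vector on the sphere (x = cos φ cos λ, y = cos φ sin λ, z = sin φ).
The central angle between the endpoints is δ = arccos(p₁·p₂) ≈ 1.159 rad (66.4°).
Interpolate at f = 2/5 with slerp weights a = sin((1−f)δ)/sin δ ≈ 0.699, b = sin(fδ)/sin δ ≈ 0.488.
p = a·p₁ + b·p₂ ≈ (-0.092, 0.612, 0.785); φ = arcsin(p_z) ≈ 51.77°, λ = atan2(p_y, p_x) ≈ 98.60°.

≈ lat 51.8°, lon 98.6°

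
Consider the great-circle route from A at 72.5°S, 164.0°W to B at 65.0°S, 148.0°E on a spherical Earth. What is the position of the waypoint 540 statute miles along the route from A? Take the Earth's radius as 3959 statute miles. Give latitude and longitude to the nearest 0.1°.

≈ 70.9°S, 171.4°E

The haversine formula gives a central angle δ ≈ 0.319 rad (18.3°) between the endpoints. The total great-circle distance is δ·R ≈ 0.319 × 3959 ≈ 1265 mi, so the target fraction is f = 540/1265 ≈ 0.427.
Interpolate at f ≈ 0.427 with slerp weights a = sin((1−f)δ)/sin δ ≈ 0.580, b = sin(fδ)/sin δ ≈ 0.433.
p = a·p₁ + b·p₂ ≈ (-0.323, 0.049, -0.945); φ = arcsin(p_z) ≈ -70.95°, λ = atan2(p_y, p_x) ≈ 171.38°.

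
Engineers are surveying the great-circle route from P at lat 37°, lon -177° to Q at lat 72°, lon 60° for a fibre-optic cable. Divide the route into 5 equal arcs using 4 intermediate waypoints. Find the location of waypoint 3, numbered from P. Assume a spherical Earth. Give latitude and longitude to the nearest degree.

Write both endpoints as unit vectors p₁, p₂ with components (cos φ cos λ, cos φ sin λ, sin φ).
The central angle between the endpoints is δ = arccos(p₁·p₂) ≈ 1.117 rad (64.0°).
Interpolate at f = 3/5 with slerp weights a = sin((1−f)δ)/sin δ ≈ 0.481, b = sin(fδ)/sin δ ≈ 0.691.
p = a·p₁ + b·p₂ ≈ (-0.277, 0.165, 0.947); φ = arcsin(p_z) ≈ 71.21°, λ = atan2(p_y, p_x) ≈ 149.21°.

≈ lat 71°, lon 149°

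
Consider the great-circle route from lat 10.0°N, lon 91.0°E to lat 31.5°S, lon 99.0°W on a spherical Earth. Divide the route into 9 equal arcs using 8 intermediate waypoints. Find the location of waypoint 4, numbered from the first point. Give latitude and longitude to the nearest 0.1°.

≈ lat 52.7°S, lon 126.2°E

Convert each endpoint to a unit vector on the sphere (x = cos φ cos λ, y = cos φ sin λ, z = sin φ).
The central angle between the endpoints is δ = arccos(p₁·p₂) ≈ 2.733 rad (156.6°).
Interpolate at f = 4/9 with slerp weights a = sin((1−f)δ)/sin δ ≈ 2.513, b = sin(fδ)/sin δ ≈ 2.359.
p = a·p₁ + b·p₂ ≈ (-0.358, 0.488, -0.796); φ = arcsin(p_z) ≈ -52.75°, λ = atan2(p_y, p_x) ≈ 126.24°.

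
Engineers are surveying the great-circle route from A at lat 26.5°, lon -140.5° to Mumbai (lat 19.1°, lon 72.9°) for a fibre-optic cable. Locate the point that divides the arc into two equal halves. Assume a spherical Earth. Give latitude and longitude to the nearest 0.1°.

≈ lat 55.5°, lon 141.0°

Write both endpoints as unit vectors p₁, p₂ with components (cos φ cos λ, cos φ sin λ, sin φ).
The central angle between the endpoints is δ = arccos(p₁·p₂) ≈ 2.165 rad (124.1°).
Interpolate at f = 1/2 with slerp weights a = sin((1−f)δ)/sin δ ≈ 1.066, b = sin(fδ)/sin δ ≈ 1.066.
p = a·p₁ + b·p₂ ≈ (-0.440, 0.356, 0.824); φ = arcsin(p_z) ≈ 55.53°, λ = atan2(p_y, p_x) ≈ 141.02°.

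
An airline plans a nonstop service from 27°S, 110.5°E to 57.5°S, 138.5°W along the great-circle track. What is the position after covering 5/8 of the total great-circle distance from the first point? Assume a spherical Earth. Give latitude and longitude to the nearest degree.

≈ 61°S, 163°E

Write both endpoints as unit vectors p₁, p₂ with components (cos φ cos λ, cos φ sin λ, sin φ).
The central angle between the endpoints is δ = arccos(p₁·p₂) ≈ 1.358 rad (77.8°).
Interpolate at f = 5/8 with slerp weights a = sin((1−f)δ)/sin δ ≈ 0.499, b = sin(fδ)/sin δ ≈ 0.768.
p = a·p₁ + b·p₂ ≈ (-0.465, 0.143, -0.874); φ = arcsin(p_z) ≈ -60.92°, λ = atan2(p_y, p_x) ≈ 162.90°.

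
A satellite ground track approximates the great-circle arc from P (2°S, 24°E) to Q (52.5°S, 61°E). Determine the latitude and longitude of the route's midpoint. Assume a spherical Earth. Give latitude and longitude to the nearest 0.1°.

≈ (28.4°S, 37.9°E)

Convert each endpoint to a unit vector on the sphere (x = cos φ cos λ, y = cos φ sin λ, z = sin φ).
The central angle between the endpoints is δ = arccos(p₁·p₂) ≈ 1.031 rad (59.1°).
Interpolate at f = 1/2 with slerp weights a = sin((1−f)δ)/sin δ ≈ 0.575, b = sin(fδ)/sin δ ≈ 0.575.
p = a·p₁ + b·p₂ ≈ (0.694, 0.540, -0.476); φ = arcsin(p_z) ≈ -28.43°, λ = atan2(p_y, p_x) ≈ 37.85°.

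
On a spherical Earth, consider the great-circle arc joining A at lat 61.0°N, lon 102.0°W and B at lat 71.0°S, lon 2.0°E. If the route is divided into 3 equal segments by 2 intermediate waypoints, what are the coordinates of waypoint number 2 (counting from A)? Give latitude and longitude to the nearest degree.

Convert each endpoint to a unit vector on the sphere (x = cos φ cos λ, y = cos φ sin λ, z = sin φ).
The central angle between the endpoints is δ = arccos(p₁·p₂) ≈ 2.616 rad (149.9°).
Interpolate at f = 2/3 with slerp weights a = sin((1−f)δ)/sin δ ≈ 1.527, b = sin(fδ)/sin δ ≈ 1.964.
p = a·p₁ + b·p₂ ≈ (0.485, -0.702, -0.522); φ = arcsin(p_z) ≈ -31.45°, λ = atan2(p_y, p_x) ≈ -55.34°.

≈ lat 31°S, lon 55°W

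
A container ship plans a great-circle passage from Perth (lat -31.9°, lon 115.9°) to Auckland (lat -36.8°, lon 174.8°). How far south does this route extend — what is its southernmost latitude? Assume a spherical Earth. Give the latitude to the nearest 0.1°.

The great circle lies in the plane with unit normal n̂ = (p₁ × p₂)/|p₁ × p₂|.
Here n̂_z ≈ +0.782; the vertex latitude is φ_max = arccos|n̂_z| ≈ 38.6°.
Check via Clairaut: cos φ_max = |cos φ₁| · sin C = cos(31.9°)·sin(112.9°) ≈ 0.782, again giving ≈ 38.6°.

≈ -38.6°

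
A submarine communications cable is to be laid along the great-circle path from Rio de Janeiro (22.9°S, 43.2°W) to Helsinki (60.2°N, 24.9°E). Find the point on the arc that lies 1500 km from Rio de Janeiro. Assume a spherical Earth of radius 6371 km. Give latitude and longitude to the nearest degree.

Write both endpoints as unit vectors p₁, p₂ with components (cos φ cos λ, cos φ sin λ, sin φ).
The central angle between the endpoints is δ = arccos(p₁·p₂) ≈ 1.738 rad (99.6°). The total great-circle distance is δ·R ≈ 1.738 × 6371 ≈ 11076 km, so the target fraction is f = 1500/11076 ≈ 0.135.
Interpolate at f ≈ 0.135 with slerp weights a = sin((1−f)δ)/sin δ ≈ 1.012, b = sin(fδ)/sin δ ≈ 0.237.
p = a·p₁ + b·p₂ ≈ (0.786, -0.589, -0.188); φ = arcsin(p_z) ≈ -10.86°, λ = atan2(p_y, p_x) ≈ -36.82°.

≈ 11°S, 37°W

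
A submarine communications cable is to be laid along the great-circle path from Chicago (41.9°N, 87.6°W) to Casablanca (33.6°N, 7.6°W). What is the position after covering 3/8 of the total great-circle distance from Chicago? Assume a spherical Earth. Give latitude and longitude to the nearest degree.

Convert each endpoint to a unit vector on the sphere (x = cos φ cos λ, y = cos φ sin λ, z = sin φ).
The central angle between the endpoints is δ = arccos(p₁·p₂) ≈ 1.073 rad (61.5°).
Interpolate at f = 3/8 with slerp weights a = sin((1−f)δ)/sin δ ≈ 0.707, b = sin(fδ)/sin δ ≈ 0.446.
p = a·p₁ + b·p₂ ≈ (0.390, -0.575, 0.719); φ = arcsin(p_z) ≈ 45.98°, λ = atan2(p_y, p_x) ≈ -55.86°.

≈ (46°N, 56°W)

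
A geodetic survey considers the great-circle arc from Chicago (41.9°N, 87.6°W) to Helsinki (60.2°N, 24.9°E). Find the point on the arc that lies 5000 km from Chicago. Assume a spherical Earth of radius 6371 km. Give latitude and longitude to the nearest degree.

Write both endpoints as unit vectors p₁, p₂ with components (cos φ cos λ, cos φ sin λ, sin φ).
The central angle between the endpoints is δ = arccos(p₁·p₂) ≈ 1.117 rad (64.0°). The total great-circle distance is δ·R ≈ 1.117 × 6371 ≈ 7119 km, so the target fraction is f = 5000/7119 ≈ 0.702.
Interpolate at f ≈ 0.702 with slerp weights a = sin((1−f)δ)/sin δ ≈ 0.363, b = sin(fδ)/sin δ ≈ 0.786.
p = a·p₁ + b·p₂ ≈ (0.366, -0.106, 0.925); φ = arcsin(p_z) ≈ 67.63°, λ = atan2(p_y, p_x) ≈ -16.11°.

≈ 68°N, 16°W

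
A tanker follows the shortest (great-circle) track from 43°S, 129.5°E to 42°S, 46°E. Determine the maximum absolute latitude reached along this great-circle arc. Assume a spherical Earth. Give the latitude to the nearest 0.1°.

≈ 50.9°S

The great circle lies in the plane with unit normal n̂ = (p₁ × p₂)/|p₁ × p₂|.
Here n̂_z ≈ -0.631; the vertex latitude is φ_max = arccos|n̂_z| ≈ 50.9°.
Check via Clairaut: cos φ_max = |cos φ₁| · sin C = cos(43.0°)·sin(120.3°) ≈ 0.631, again giving ≈ 50.9°.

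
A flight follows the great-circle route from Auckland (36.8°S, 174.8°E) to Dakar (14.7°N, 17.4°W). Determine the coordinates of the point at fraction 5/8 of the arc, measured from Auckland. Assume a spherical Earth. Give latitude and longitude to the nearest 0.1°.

Convert each endpoint to a unit vector on the sphere (x = cos φ cos λ, y = cos φ sin λ, z = sin φ).
The central angle between the endpoints is δ = arccos(p₁·p₂) ≈ 2.712 rad (155.4°).
Interpolate at f = 5/8 with slerp weights a = sin((1−f)δ)/sin δ ≈ 2.041, b = sin(fδ)/sin δ ≈ 2.381.
p = a·p₁ + b·p₂ ≈ (0.570, -0.541, -0.618); φ = arcsin(p_z) ≈ -38.19°, λ = atan2(p_y, p_x) ≈ -43.47°.

≈ 38.2°S, 43.5°W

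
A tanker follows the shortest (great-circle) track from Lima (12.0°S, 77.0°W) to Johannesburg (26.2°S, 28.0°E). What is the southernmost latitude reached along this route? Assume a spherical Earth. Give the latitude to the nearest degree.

The great circle lies in the plane with unit normal n̂ = (p₁ × p₂)/|p₁ × p₂|.
Here n̂_z ≈ +0.856; the vertex latitude is φ_max = arccos|n̂_z| ≈ 31.2°.

≈ 31°S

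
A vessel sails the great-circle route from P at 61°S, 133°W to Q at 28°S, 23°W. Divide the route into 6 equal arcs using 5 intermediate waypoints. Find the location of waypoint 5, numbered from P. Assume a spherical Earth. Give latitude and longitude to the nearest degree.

≈ 39°S, 31°W

The haversine formula gives a central angle δ ≈ 1.303 rad (74.7°) between the endpoints.
Interpolate at f = 5/6 with slerp weights a = sin((1−f)δ)/sin δ ≈ 0.223, b = sin(fδ)/sin δ ≈ 0.917.
p = a·p₁ + b·p₂ ≈ (0.672, -0.396, -0.626); φ = arcsin(p_z) ≈ -38.77°, λ = atan2(p_y, p_x) ≈ -30.50°.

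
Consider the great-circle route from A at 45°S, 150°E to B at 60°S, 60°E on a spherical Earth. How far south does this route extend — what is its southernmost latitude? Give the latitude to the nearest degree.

The great circle lies in the plane with unit normal n̂ = (p₁ × p₂)/|p₁ × p₂|.
Here n̂_z ≈ -0.447; the vertex latitude is φ_max = arccos|n̂_z| ≈ 63.4°.
Check via Clairaut: cos φ_max = |cos φ₁| · sin C = cos(45.0°)·sin(140.8°) ≈ 0.447, again giving ≈ 63.4°.

≈ 63°S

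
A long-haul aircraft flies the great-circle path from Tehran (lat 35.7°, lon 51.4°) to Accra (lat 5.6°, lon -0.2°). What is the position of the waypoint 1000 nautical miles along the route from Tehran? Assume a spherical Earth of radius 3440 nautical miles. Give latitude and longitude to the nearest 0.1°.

≈ lat 28.7°, lon 33.5°

The haversine formula gives a central angle δ ≈ 0.978 rad (56.0°) between the endpoints. The total great-circle distance is δ·R ≈ 0.978 × 3440 ≈ 3363 nmi, so the target fraction is f = 1000/3363 ≈ 0.297.
Interpolate at f ≈ 0.297 with slerp weights a = sin((1−f)δ)/sin δ ≈ 0.765, b = sin(fδ)/sin δ ≈ 0.346.
p = a·p₁ + b·p₂ ≈ (0.732, 0.484, 0.480); φ = arcsin(p_z) ≈ 28.69°, λ = atan2(p_y, p_x) ≈ 33.50°.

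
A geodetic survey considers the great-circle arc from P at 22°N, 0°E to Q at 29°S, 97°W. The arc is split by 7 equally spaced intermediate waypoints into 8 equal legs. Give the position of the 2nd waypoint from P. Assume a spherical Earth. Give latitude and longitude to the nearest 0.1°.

≈ 9.1°N, 24.2°W

Write both endpoints as unit vectors p₁, p₂ with components (cos φ cos λ, cos φ sin λ, sin φ).
The central angle between the endpoints is δ = arccos(p₁·p₂) ≈ 1.855 rad (106.3°).
Interpolate at f = 2/8 with slerp weights a = sin((1−f)δ)/sin δ ≈ 1.025, b = sin(fδ)/sin δ ≈ 0.466.
p = a·p₁ + b·p₂ ≈ (0.901, -0.405, 0.158); φ = arcsin(p_z) ≈ 9.09°, λ = atan2(p_y, p_x) ≈ -24.19°.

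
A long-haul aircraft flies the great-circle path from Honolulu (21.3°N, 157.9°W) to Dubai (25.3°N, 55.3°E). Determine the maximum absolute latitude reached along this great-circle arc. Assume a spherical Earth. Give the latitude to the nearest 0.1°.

≈ 56.5°N

The great circle lies in the plane with unit normal n̂ = (p₁ × p₂)/|p₁ × p₂|.
Here n̂_z ≈ -0.552; the vertex latitude is φ_max = arccos|n̂_z| ≈ 56.5°.
Check via Clairaut: cos φ_max = |cos φ₁| · sin C = cos(21.3°)·sin(36.3°) ≈ 0.552, again giving ≈ 56.5°.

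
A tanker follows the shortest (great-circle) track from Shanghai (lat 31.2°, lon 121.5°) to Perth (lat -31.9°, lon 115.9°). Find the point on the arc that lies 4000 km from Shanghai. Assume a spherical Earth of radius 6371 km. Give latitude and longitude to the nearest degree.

Write both endpoints as unit vectors p₁, p₂ with components (cos φ cos λ, cos φ sin λ, sin φ).
The central angle between the endpoints is δ = arccos(p₁·p₂) ≈ 1.105 rad (63.3°). The total great-circle distance is δ·R ≈ 1.105 × 6371 ≈ 7041 km, so the target fraction is f = 4000/7041 ≈ 0.568.
Interpolate at f ≈ 0.568 with slerp weights a = sin((1−f)δ)/sin δ ≈ 0.514, b = sin(fδ)/sin δ ≈ 0.657.
p = a·p₁ + b·p₂ ≈ (-0.474, 0.877, -0.081); φ = arcsin(p_z) ≈ -4.65°, λ = atan2(p_y, p_x) ≈ 118.37°.

≈ lat -5°, lon 118°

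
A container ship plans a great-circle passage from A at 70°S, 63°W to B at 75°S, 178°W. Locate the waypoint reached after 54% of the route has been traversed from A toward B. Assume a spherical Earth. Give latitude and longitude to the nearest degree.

Write both endpoints as unit vectors p₁, p₂ with components (cos φ cos λ, cos φ sin λ, sin φ).
The central angle between the endpoints is δ = arccos(p₁·p₂) ≈ 0.515 rad (29.5°).
Interpolate at f = 0.54 with slerp weights a = sin((1−f)δ)/sin δ ≈ 0.476, b = sin(fδ)/sin δ ≈ 0.557.
p = a·p₁ + b·p₂ ≈ (-0.070, -0.150, -0.986); φ = arcsin(p_z) ≈ -80.45°, λ = atan2(p_y, p_x) ≈ -115.04°.

≈ 80°S, 115°W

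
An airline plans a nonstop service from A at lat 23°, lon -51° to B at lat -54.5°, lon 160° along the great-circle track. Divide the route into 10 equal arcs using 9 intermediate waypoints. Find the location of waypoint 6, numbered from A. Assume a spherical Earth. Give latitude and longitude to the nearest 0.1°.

≈ lat -50.3°, lon -98.7°

The haversine formula gives a central angle δ ≈ 2.460 rad (140.9°) between the endpoints.
Interpolate at f = 6/10 with slerp weights a = sin((1−f)δ)/sin δ ≈ 1.321, b = sin(fδ)/sin δ ≈ 1.579.
p = a·p₁ + b·p₂ ≈ (-0.097, -0.631, -0.770); φ = arcsin(p_z) ≈ -50.31°, λ = atan2(p_y, p_x) ≈ -98.70°.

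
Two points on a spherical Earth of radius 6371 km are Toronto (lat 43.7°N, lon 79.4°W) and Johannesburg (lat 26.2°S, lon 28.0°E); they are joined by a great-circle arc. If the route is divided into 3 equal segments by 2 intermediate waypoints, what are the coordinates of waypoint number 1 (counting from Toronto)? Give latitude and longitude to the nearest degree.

≈ lat 27°N, lon 34°W

Convert each endpoint to a unit vector on the sphere (x = cos φ cos λ, y = cos φ sin λ, z = sin φ).
The central angle between the endpoints is δ = arccos(p₁·p₂) ≈ 2.093 rad (119.9°).
Interpolate at f = 1/3 with slerp weights a = sin((1−f)δ)/sin δ ≈ 1.136, b = sin(fδ)/sin δ ≈ 0.741.
p = a·p₁ + b·p₂ ≈ (0.738, -0.495, 0.458); φ = arcsin(p_z) ≈ 27.24°, λ = atan2(p_y, p_x) ≈ -33.84°.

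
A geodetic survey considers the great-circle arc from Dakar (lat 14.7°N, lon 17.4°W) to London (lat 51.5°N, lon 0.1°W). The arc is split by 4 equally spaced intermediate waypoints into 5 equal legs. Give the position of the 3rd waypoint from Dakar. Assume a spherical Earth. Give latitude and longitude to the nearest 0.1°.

Write both endpoints as unit vectors p₁, p₂ with components (cos φ cos λ, cos φ sin λ, sin φ).
The central angle between the endpoints is δ = arccos(p₁·p₂) ≈ 0.686 rad (39.3°).
Interpolate at f = 3/5 with slerp weights a = sin((1−f)δ)/sin δ ≈ 0.428, b = sin(fδ)/sin δ ≈ 0.632.
p = a·p₁ + b·p₂ ≈ (0.788, -0.124, 0.603); φ = arcsin(p_z) ≈ 37.08°, λ = atan2(p_y, p_x) ≈ -8.97°.

≈ lat 37.1°N, lon 9.0°W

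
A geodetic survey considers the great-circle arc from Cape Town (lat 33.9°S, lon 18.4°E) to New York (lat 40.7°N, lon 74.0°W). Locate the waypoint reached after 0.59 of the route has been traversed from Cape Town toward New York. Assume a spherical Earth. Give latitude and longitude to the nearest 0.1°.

Convert each endpoint to a unit vector on the sphere (x = cos φ cos λ, y = cos φ sin λ, z = sin φ).
The central angle between the endpoints is δ = arccos(p₁·p₂) ≈ 1.971 rad (113.0°).
Interpolate at f = 0.59 with slerp weights a = sin((1−f)δ)/sin δ ≈ 0.785, b = sin(fδ)/sin δ ≈ 0.997.
p = a·p₁ + b·p₂ ≈ (0.827, -0.521, 0.212); φ = arcsin(p_z) ≈ 12.25°, λ = atan2(p_y, p_x) ≈ -32.21°.

≈ lat 12.2°N, lon 32.2°W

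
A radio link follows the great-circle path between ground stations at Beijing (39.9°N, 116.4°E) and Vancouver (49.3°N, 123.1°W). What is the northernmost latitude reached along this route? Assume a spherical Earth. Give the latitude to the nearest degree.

The great circle lies in the plane with unit normal n̂ = (p₁ × p₂)/|p₁ × p₂|.
Here n̂_z ≈ +0.443; the vertex latitude is φ_max = arccos|n̂_z| ≈ 63.7°.

≈ 64°N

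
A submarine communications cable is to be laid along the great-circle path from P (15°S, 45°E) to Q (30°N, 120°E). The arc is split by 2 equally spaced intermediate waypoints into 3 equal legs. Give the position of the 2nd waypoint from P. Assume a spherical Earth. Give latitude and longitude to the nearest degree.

Convert each endpoint to a unit vector on the sphere (x = cos φ cos λ, y = cos φ sin λ, z = sin φ).
The central angle between the endpoints is δ = arccos(p₁·p₂) ≈ 1.484 rad (85.0°).
Interpolate at f = 2/3 with slerp weights a = sin((1−f)δ)/sin δ ≈ 0.476, b = sin(fδ)/sin δ ≈ 0.839.
p = a·p₁ + b·p₂ ≈ (-0.038, 0.954, 0.296); φ = arcsin(p_z) ≈ 17.22°, λ = atan2(p_y, p_x) ≈ 92.27°.

≈ (17°N, 92°E)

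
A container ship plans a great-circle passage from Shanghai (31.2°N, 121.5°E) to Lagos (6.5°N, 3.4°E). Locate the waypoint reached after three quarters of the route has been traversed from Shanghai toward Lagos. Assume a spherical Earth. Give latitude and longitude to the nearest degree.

Convert each endpoint to a unit vector on the sphere (x = cos φ cos λ, y = cos φ sin λ, z = sin φ).
The central angle between the endpoints is δ = arccos(p₁·p₂) ≈ 1.919 rad (110.0°).
Interpolate at f = 3/4 with slerp weights a = sin((1−f)δ)/sin δ ≈ 0.491, b = sin(fδ)/sin δ ≈ 1.055.
p = a·p₁ + b·p₂ ≈ (0.827, 0.420, 0.374); φ = arcsin(p_z) ≈ 21.96°, λ = atan2(p_y, p_x) ≈ 26.95°.

≈ (22°N, 27°E)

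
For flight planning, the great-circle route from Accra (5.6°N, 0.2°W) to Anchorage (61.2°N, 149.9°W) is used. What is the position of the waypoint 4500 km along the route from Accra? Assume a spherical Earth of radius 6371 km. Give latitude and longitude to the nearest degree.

Convert each endpoint to a unit vector on the sphere (x = cos φ cos λ, y = cos φ sin λ, z = sin φ).
The central angle between the endpoints is δ = arccos(p₁·p₂) ≈ 1.905 rad (109.2°). The total great-circle distance is δ·R ≈ 1.905 × 6371 ≈ 12140 km, so the target fraction is f = 4500/12140 ≈ 0.371.
Interpolate at f ≈ 0.371 with slerp weights a = sin((1−f)δ)/sin δ ≈ 0.986, b = sin(fδ)/sin δ ≈ 0.687.
p = a·p₁ + b·p₂ ≈ (0.695, -0.169, 0.698); φ = arcsin(p_z) ≈ 44.30°, λ = atan2(p_y, p_x) ≈ -13.70°.

≈ 44°N, 14°W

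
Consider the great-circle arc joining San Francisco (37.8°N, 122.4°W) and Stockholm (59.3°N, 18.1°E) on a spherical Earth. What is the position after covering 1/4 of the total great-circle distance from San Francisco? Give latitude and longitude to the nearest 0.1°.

From cos δ = sin φ₁ sin φ₂ + cos φ₁ cos φ₂ cos Δλ, the central angle is δ ≈ 1.353 rad (77.5°).
Interpolate at f = 1/4 with slerp weights a = sin((1−f)δ)/sin δ ≈ 0.870, b = sin(fδ)/sin δ ≈ 0.340.
p = a·p₁ + b·p₂ ≈ (-0.203, -0.526, 0.825); φ = arcsin(p_z) ≈ 55.64°, λ = atan2(p_y, p_x) ≈ -111.12°.

≈ 55.6°N, 111.1°W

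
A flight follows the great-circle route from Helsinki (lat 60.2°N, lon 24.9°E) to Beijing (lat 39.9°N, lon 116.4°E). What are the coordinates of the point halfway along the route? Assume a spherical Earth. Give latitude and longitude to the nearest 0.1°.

Write both endpoints as unit vectors p₁, p₂ with components (cos φ cos λ, cos φ sin λ, sin φ).
The central angle between the endpoints is δ = arccos(p₁·p₂) ≈ 0.992 rad (56.9°).
Interpolate at f = 1/2 with slerp weights a = sin((1−f)δ)/sin δ ≈ 0.569, b = sin(fδ)/sin δ ≈ 0.569.
p = a·p₁ + b·p₂ ≈ (0.062, 0.510, 0.858); φ = arcsin(p_z) ≈ 59.10°, λ = atan2(p_y, p_x) ≈ 83.02°.

≈ lat 59.1°N, lon 83.0°E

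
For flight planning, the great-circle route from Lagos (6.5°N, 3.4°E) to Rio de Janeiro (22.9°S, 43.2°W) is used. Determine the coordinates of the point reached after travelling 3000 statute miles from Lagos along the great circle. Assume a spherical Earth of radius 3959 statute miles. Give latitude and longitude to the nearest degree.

The haversine formula gives a central angle δ ≈ 0.946 rad (54.2°) between the endpoints. The total great-circle distance is δ·R ≈ 0.946 × 3959 ≈ 3746 mi, so the target fraction is f = 3000/3746 ≈ 0.801.
Interpolate at f ≈ 0.801 with slerp weights a = sin((1−f)δ)/sin δ ≈ 0.231, b = sin(fδ)/sin δ ≈ 0.847.
p = a·p₁ + b·p₂ ≈ (0.798, -0.521, -0.304); φ = arcsin(p_z) ≈ -17.67°, λ = atan2(p_y, p_x) ≈ -33.13°.

≈ 18°S, 33°W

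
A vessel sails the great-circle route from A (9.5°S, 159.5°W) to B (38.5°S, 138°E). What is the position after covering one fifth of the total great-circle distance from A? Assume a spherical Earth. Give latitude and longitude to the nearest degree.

≈ (17°S, 170°W)

Convert each endpoint to a unit vector on the sphere (x = cos φ cos λ, y = cos φ sin λ, z = sin φ).
The central angle between the endpoints is δ = arccos(p₁·p₂) ≈ 1.094 rad (62.7°).
Interpolate at f = 1/5 with slerp weights a = sin((1−f)δ)/sin δ ≈ 0.864, b = sin(fδ)/sin δ ≈ 0.244.
p = a·p₁ + b·p₂ ≈ (-0.940, -0.171, -0.295); φ = arcsin(p_z) ≈ -17.14°, λ = atan2(p_y, p_x) ≈ -169.72°.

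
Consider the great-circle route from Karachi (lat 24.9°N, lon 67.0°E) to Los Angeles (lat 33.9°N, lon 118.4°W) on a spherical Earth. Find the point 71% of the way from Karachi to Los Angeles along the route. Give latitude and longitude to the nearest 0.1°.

≈ lat 68.6°N, lon 127.4°W

Convert each endpoint to a unit vector on the sphere (x = cos φ cos λ, y = cos φ sin λ, z = sin φ).
The central angle between the endpoints is δ = arccos(p₁·p₂) ≈ 2.111 rad (121.0°).
Interpolate at f = 0.71 with slerp weights a = sin((1−f)δ)/sin δ ≈ 0.670, b = sin(fδ)/sin δ ≈ 1.163.
p = a·p₁ + b·p₂ ≈ (-0.222, -0.290, 0.931); φ = arcsin(p_z) ≈ 68.61°, λ = atan2(p_y, p_x) ≈ -127.43°.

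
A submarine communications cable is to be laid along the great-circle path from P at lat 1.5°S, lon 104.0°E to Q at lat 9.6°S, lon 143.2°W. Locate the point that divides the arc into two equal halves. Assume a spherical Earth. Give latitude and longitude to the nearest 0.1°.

≈ lat 10.0°S, lon 159.8°E

The haversine formula gives a central angle δ ≈ 1.958 rad (112.2°) between the endpoints.
Interpolate at f = 1/2 with slerp weights a = sin((1−f)δ)/sin δ ≈ 0.896, b = sin(fδ)/sin δ ≈ 0.896.
p = a·p₁ + b·p₂ ≈ (-0.924, 0.340, -0.173); φ = arcsin(p_z) ≈ -9.96°, λ = atan2(p_y, p_x) ≈ 159.81°.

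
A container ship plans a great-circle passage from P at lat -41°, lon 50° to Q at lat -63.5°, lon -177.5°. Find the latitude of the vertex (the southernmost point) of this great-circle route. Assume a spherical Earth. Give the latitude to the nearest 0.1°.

The great circle lies in the plane with unit normal n̂ = (p₁ × p₂)/|p₁ × p₂|.
Here n̂_z ≈ +0.266; the vertex latitude is φ_max = arccos|n̂_z| ≈ 74.6°.
Check via Clairaut: cos φ_max = |cos φ₁| · sin C = cos(41.0°)·sin(159.4°) ≈ 0.266, again giving ≈ 74.6°.

≈ -74.6°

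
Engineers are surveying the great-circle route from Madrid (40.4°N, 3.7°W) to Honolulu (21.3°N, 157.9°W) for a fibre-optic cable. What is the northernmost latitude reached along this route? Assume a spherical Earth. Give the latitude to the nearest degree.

≈ 70°N

The great circle lies in the plane with unit normal n̂ = (p₁ × p₂)/|p₁ × p₂|.
Here n̂_z ≈ -0.337; the vertex latitude is φ_max = arccos|n̂_z| ≈ 70.3°.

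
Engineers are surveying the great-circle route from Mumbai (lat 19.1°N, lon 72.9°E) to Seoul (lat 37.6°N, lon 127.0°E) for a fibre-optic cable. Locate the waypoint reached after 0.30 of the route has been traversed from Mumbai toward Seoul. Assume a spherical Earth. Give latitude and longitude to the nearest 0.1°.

≈ lat 26.9°N, lon 87.0°E

Convert each endpoint to a unit vector on the sphere (x = cos φ cos λ, y = cos φ sin λ, z = sin φ).
The central angle between the endpoints is δ = arccos(p₁·p₂) ≈ 0.878 rad (50.3°).
Interpolate at f = 0.30 with slerp weights a = sin((1−f)δ)/sin δ ≈ 0.749, b = sin(fδ)/sin δ ≈ 0.338.
p = a·p₁ + b·p₂ ≈ (0.047, 0.891, 0.452); φ = arcsin(p_z) ≈ 26.85°, λ = atan2(p_y, p_x) ≈ 86.99°.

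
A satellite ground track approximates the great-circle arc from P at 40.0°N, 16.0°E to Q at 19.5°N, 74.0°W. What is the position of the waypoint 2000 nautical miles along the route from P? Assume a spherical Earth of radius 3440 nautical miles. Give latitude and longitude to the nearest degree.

≈ 40°N, 28°W

Convert each endpoint to a unit vector on the sphere (x = cos φ cos λ, y = cos φ sin λ, z = sin φ).
The central angle between the endpoints is δ = arccos(p₁·p₂) ≈ 1.355 rad (77.6°). The total great-circle distance is δ·R ≈ 1.355 × 3440 ≈ 4660 nmi, so the target fraction is f = 2000/4660 ≈ 0.429.
Interpolate at f ≈ 0.429 with slerp weights a = sin((1−f)δ)/sin δ ≈ 0.715, b = sin(fδ)/sin δ ≈ 0.562.
p = a·p₁ + b·p₂ ≈ (0.673, -0.359, 0.647); φ = arcsin(p_z) ≈ 40.34°, λ = atan2(p_y, p_x) ≈ -28.06°.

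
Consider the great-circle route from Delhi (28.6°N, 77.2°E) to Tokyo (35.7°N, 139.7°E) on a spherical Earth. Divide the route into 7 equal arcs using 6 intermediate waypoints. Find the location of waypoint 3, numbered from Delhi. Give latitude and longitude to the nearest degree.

≈ (36°N, 103°E)

From cos δ = sin φ₁ sin φ₂ + cos φ₁ cos φ₂ cos Δλ, the central angle is δ ≈ 0.917 rad (52.5°).
Interpolate at f = 3/7 with slerp weights a = sin((1−f)δ)/sin δ ≈ 0.630, b = sin(fδ)/sin δ ≈ 0.482.
p = a·p₁ + b·p₂ ≈ (-0.176, 0.793, 0.583); φ = arcsin(p_z) ≈ 35.68°, λ = atan2(p_y, p_x) ≈ 102.53°.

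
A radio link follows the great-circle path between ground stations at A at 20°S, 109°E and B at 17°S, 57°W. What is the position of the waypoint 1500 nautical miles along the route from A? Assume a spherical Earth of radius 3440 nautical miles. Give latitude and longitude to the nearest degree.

Convert each endpoint to a unit vector on the sphere (x = cos φ cos λ, y = cos φ sin λ, z = sin φ).
The central angle between the endpoints is δ = arccos(p₁·p₂) ≈ 2.453 rad (140.5°). The total great-circle distance is δ·R ≈ 2.453 × 3440 ≈ 8437 nmi, so the target fraction is f = 1500/8437 ≈ 0.178.
Interpolate at f ≈ 0.178 with slerp weights a = sin((1−f)δ)/sin δ ≈ 1.419, b = sin(fδ)/sin δ ≈ 0.664.
p = a·p₁ + b·p₂ ≈ (-0.088, 0.728, -0.680); φ = arcsin(p_z) ≈ -42.82°, λ = atan2(p_y, p_x) ≈ 96.90°.

≈ 43°S, 97°E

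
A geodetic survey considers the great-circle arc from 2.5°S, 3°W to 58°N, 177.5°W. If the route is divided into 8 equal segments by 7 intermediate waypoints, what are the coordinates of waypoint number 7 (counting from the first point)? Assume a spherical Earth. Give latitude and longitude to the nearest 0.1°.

≈ 73.3°N, 171.3°W

The haversine formula gives a central angle δ ≈ 2.170 rad (124.3°) between the endpoints.
Interpolate at f = 7/8 with slerp weights a = sin((1−f)δ)/sin δ ≈ 0.324, b = sin(fδ)/sin δ ≈ 1.146.
p = a·p₁ + b·p₂ ≈ (-0.283, -0.043, 0.958); φ = arcsin(p_z) ≈ 73.35°, λ = atan2(p_y, p_x) ≈ -171.28°.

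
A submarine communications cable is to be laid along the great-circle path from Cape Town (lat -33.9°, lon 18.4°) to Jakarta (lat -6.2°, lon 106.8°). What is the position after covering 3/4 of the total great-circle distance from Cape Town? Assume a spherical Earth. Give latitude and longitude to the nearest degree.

Convert each endpoint to a unit vector on the sphere (x = cos φ cos λ, y = cos φ sin λ, z = sin φ).
The central angle between the endpoints is δ = arccos(p₁·p₂) ≈ 1.487 rad (85.2°).
Interpolate at f = 3/4 with slerp weights a = sin((1−f)δ)/sin δ ≈ 0.365, b = sin(fδ)/sin δ ≈ 0.901.
p = a·p₁ + b·p₂ ≈ (0.028, 0.953, -0.301); φ = arcsin(p_z) ≈ -17.50°, λ = atan2(p_y, p_x) ≈ 88.31°.

≈ lat -17°, lon 88°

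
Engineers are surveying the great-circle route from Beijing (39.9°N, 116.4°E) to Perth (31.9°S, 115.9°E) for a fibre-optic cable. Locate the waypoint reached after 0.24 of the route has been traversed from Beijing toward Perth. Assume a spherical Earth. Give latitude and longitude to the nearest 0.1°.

≈ 22.7°N, 116.3°E

Write both endpoints as unit vectors p₁, p₂ with components (cos φ cos λ, cos φ sin λ, sin φ).
The central angle between the endpoints is δ = arccos(p₁·p₂) ≈ 1.253 rad (71.8°).
Interpolate at f = 0.24 with slerp weights a = sin((1−f)δ)/sin δ ≈ 0.858, b = sin(fδ)/sin δ ≈ 0.312.
p = a·p₁ + b·p₂ ≈ (-0.408, 0.828, 0.385); φ = arcsin(p_z) ≈ 22.67°, λ = atan2(p_y, p_x) ≈ 116.26°.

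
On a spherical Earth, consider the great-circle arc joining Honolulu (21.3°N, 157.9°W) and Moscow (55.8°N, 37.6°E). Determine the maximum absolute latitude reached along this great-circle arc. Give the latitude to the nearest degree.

≈ 82°N

The great circle lies in the plane with unit normal n̂ = (p₁ × p₂)/|p₁ × p₂|.
Here n̂_z ≈ -0.143; the vertex latitude is φ_max = arccos|n̂_z| ≈ 81.8°.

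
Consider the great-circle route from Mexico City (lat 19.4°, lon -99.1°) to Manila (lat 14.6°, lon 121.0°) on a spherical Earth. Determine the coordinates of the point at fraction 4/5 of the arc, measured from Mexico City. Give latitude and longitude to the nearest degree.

≈ lat 30°, lon 143°

Write both endpoints as unit vectors p₁, p₂ with components (cos φ cos λ, cos φ sin λ, sin φ).
The central angle between the endpoints is δ = arccos(p₁·p₂) ≈ 2.233 rad (127.9°).
Interpolate at f = 4/5 with slerp weights a = sin((1−f)δ)/sin δ ≈ 0.547, b = sin(fδ)/sin δ ≈ 1.238.
p = a·p₁ + b·p₂ ≈ (-0.699, 0.517, 0.494); φ = arcsin(p_z) ≈ 29.60°, λ = atan2(p_y, p_x) ≈ 143.48°.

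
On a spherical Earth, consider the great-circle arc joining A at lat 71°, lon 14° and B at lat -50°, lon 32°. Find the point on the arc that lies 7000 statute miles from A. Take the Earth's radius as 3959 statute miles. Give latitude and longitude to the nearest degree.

Convert each endpoint to a unit vector on the sphere (x = cos φ cos λ, y = cos φ sin λ, z = sin φ).
The central angle between the endpoints is δ = arccos(p₁·p₂) ≈ 2.124 rad (121.7°). The total great-circle distance is δ·R ≈ 2.124 × 3959 ≈ 8408 mi, so the target fraction is f = 7000/8408 ≈ 0.833.
Interpolate at f ≈ 0.833 with slerp weights a = sin((1−f)δ)/sin δ ≈ 0.409, b = sin(fδ)/sin δ ≈ 1.152.
p = a·p₁ + b·p₂ ≈ (0.757, 0.425, -0.496); φ = arcsin(p_z) ≈ -29.72°, λ = atan2(p_y, p_x) ≈ 29.28°.

≈ lat -30°, lon 29°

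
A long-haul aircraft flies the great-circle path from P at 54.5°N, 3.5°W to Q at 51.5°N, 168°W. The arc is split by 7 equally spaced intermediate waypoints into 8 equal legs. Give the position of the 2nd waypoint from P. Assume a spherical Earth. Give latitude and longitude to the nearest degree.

≈ 72°N, 14°W

Write both endpoints as unit vectors p₁, p₂ with components (cos φ cos λ, cos φ sin λ, sin φ).
The central angle between the endpoints is δ = arccos(p₁·p₂) ≈ 1.278 rad (73.2°).
Interpolate at f = 2/8 with slerp weights a = sin((1−f)δ)/sin δ ≈ 0.855, b = sin(fδ)/sin δ ≈ 0.328.
p = a·p₁ + b·p₂ ≈ (0.296, -0.073, 0.953); φ = arcsin(p_z) ≈ 72.27°, λ = atan2(p_y, p_x) ≈ -13.83°.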